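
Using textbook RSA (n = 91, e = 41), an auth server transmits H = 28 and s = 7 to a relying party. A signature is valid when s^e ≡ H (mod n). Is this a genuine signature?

s^2 ≡ 7^2 = 49
s^4 ≡ 49^2 = 2401 ≡ 35
s^8 ≡ 35^2 = 1225 ≡ 42
s^16 ≡ 42^2 = 1764 ≡ 35
s^32 ≡ 35^2 = 1225 ≡ 42
41 = 32 + 8 + 1, so s^41 ≡ 42·42·7 ≡ 63 (mod 91)
The recovered value 63 does not match the digest 28.

forged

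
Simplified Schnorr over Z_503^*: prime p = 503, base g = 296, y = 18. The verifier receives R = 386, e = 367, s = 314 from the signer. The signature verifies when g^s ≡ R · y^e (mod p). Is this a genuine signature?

forged

g^s mod p:
Squares mod 503: 296^1≡296, 296^2≡94, 296^4≡285, 296^8≡242, 296^16≡216, 296^32≡380, 296^64≡39, 296^128≡12, 296^256≡144
314 = 256 + 32 + 16 + 8 + 2, so 296^314 ≡ 144·380·216·242·94 ≡ 423 (mod 503)
R · y^e mod p:
Squares mod 503: 18^1≡18, 18^2≡324, 18^4≡352, 18^8≡166, 18^16≡394, 18^32≡312, 18^64≡265, 18^128≡308, 18^256≡300
367 = 256 + 64 + 32 + 8 + 4 + 2 + 1, so 18^367 ≡ 300·265·312·166·352·324·18 ≡ 339 (mod 503)
386·339 = 130854 ≡ 74 (mod 503)
423 ≠ 74; the check fails.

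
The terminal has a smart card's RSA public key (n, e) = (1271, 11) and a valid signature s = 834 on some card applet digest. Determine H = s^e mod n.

s^2 ≡ 834^2 = 695556 ≡ 319
s^4 ≡ 319^2 = 101761 ≡ 81
s^8 ≡ 81^2 = 6561 ≡ 206
11 = 8 + 2 + 1, so s^11 ≡ 206·319·834 ≡ 1227 (mod 1271)

1227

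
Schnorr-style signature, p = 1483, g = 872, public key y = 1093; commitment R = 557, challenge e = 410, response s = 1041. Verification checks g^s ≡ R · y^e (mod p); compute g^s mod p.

872^2 = 760384 ≡ 1088
872^4 ≡ 1088^2 = 1183744 ≡ 310
872^8 ≡ 310^2 = 96100 ≡ 1188
872^16 ≡ 1188^2 = 1411344 ≡ 1011
872^32 ≡ 1011^2 = 1022121 ≡ 334
872^64 ≡ 334^2 = 111556 ≡ 331
872^128 ≡ 331^2 = 109561 ≡ 1302
872^256 ≡ 1302^2 = 1695204 ≡ 135
872^512 ≡ 135^2 = 18225 ≡ 429
872^1024 ≡ 429^2 = 184041 ≡ 149
1041 = 1024 + 16 + 1, so 872^1041 ≡ 149·1011·872 ≡ 483 (mod 1483)

483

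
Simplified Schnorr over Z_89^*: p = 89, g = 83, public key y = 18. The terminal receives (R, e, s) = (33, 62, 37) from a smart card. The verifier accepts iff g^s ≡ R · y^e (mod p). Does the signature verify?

verifies

g^s mod p:
83^2 = 6889 ≡ 36
83^4 ≡ 36^2 = 1296 ≡ 50
83^8 ≡ 50^2 = 2500 ≡ 8
83^16 ≡ 8^2 = 64
83^32 ≡ 64^2 = 4096 ≡ 2
37 = 32 + 4 + 1, so 83^37 ≡ 2·50·83 ≡ 23 (mod 89)
R · y^e mod p:
18^2 = 324 ≡ 57
18^4 ≡ 57^2 = 3249 ≡ 45
18^8 ≡ 45^2 = 2025 ≡ 67
18^16 ≡ 67^2 = 4489 ≡ 39
18^32 ≡ 39^2 = 1521 ≡ 8
62 = 32 + 16 + 8 + 4 + 2, so 18^62 ≡ 8·39·67·45·57 ≡ 87 (mod 89)
33·87 = 2871 ≡ 23 (mod 89)
23 ≡ 23 (mod 89); signature holds.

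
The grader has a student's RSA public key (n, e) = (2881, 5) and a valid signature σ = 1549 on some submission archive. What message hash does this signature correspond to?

Squares mod 2881: σ^1≡1549, σ^2≡2409, σ^4≡947
5 = 4 + 1, so σ^5 ≡ 947·1549 ≡ 474 (mod 2881)

474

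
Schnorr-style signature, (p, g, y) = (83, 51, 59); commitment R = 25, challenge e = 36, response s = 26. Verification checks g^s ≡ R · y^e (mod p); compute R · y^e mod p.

59^2 = 3481 ≡ 78
59^4 ≡ 78^2 = 6084 ≡ 25
59^8 ≡ 25^2 = 625 ≡ 44
59^16 ≡ 44^2 = 1936 ≡ 27
59^32 ≡ 27^2 = 729 ≡ 65
36 = 32 + 4, so 59^36 ≡ 65·25 ≡ 48 (mod 83)
R · y^e ≡ 25·48 = 1200 ≡ 38 (mod 83)

38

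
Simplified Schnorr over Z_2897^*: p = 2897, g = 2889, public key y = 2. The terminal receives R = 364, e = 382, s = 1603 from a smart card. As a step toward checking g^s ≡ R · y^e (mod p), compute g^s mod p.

100

2889^2 = 8346321 ≡ 64
2889^4 ≡ 64^2 = 4096 ≡ 1199
2889^8 ≡ 1199^2 = 1437601 ≡ 689
2889^16 ≡ 689^2 = 474721 ≡ 2510
2889^32 ≡ 2510^2 = 6300100 ≡ 2022
2889^64 ≡ 2022^2 = 4088484 ≡ 817
2889^128 ≡ 817^2 = 667489 ≡ 1179
2889^256 ≡ 1179^2 = 1390041 ≡ 2378
2889^512 ≡ 2378^2 = 5654884 ≡ 2837
2889^1024 ≡ 2837^2 = 8048569 ≡ 703
1603 = 1024 + 512 + 64 + 2 + 1, so 2889^1603 ≡ 703·2837·817·64·2889 ≡ 100 (mod 2897)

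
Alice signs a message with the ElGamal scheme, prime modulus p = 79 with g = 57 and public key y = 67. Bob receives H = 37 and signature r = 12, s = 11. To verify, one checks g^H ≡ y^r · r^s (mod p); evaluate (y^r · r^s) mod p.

71

67^2 = 4489 ≡ 65
67^4 ≡ 65^2 = 4225 ≡ 38
67^8 ≡ 38^2 = 1444 ≡ 22
12 = 8 + 4, so 67^12 ≡ 22·38 ≡ 46 (mod 79)
12^2 = 144 ≡ 65
12^4 ≡ 65^2 = 4225 ≡ 38
12^8 ≡ 38^2 = 1444 ≡ 22
11 = 8 + 2 + 1, so 12^11 ≡ 22·65·12 ≡ 17 (mod 79)
y^r · r^s ≡ 46·17 = 782 ≡ 71 (mod 79)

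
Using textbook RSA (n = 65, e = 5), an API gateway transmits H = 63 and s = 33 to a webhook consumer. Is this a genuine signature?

genuine

Squares mod 65: s^1≡33, s^2≡49, s^4≡61
5 = 4 + 1, so s^5 ≡ 61·33 ≡ 63 (mod 65)
63 = H, so the signature checks out.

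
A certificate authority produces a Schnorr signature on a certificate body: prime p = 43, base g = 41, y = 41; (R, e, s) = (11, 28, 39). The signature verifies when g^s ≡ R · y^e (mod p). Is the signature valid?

g^s mod p:
41^39 mod 43 = 16
R · y^e mod p:
41^28 mod 43 = 1
11·1 = 11 ≡ 11 (mod 43)
16 ≠ 11; the check fails.

invalid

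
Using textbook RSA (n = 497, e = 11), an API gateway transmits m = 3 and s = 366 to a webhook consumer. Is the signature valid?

s^2 ≡ 366^2 = 133956 ≡ 263
s^4 ≡ 263^2 = 69169 ≡ 86
s^8 ≡ 86^2 = 7396 ≡ 438
11 = 8 + 2 + 1, so s^11 ≡ 438·263·366 ≡ 494 (mod 497)
The recovered value 494 does not match the digest 3.

invalid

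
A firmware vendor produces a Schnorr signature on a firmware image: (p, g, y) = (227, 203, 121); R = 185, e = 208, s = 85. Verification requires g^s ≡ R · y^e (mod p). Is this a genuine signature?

g^s mod p:
203^2 = 41209 ≡ 122
203^4 ≡ 122^2 = 14884 ≡ 129
203^8 ≡ 129^2 = 16641 ≡ 70
203^16 ≡ 70^2 = 4900 ≡ 133
203^32 ≡ 133^2 = 17689 ≡ 210
203^64 ≡ 210^2 = 44100 ≡ 62
85 = 64 + 16 + 4 + 1, so 203^85 ≡ 62·133·129·203 ≡ 166 (mod 227)
R · y^e mod p:
121^2 = 14641 ≡ 113
121^4 ≡ 113^2 = 12769 ≡ 57
121^8 ≡ 57^2 = 3249 ≡ 71
121^16 ≡ 71^2 = 5041 ≡ 47
121^32 ≡ 47^2 = 2209 ≡ 166
121^64 ≡ 166^2 = 27556 ≡ 89
121^128 ≡ 89^2 = 7921 ≡ 203
208 = 128 + 64 + 16, so 121^208 ≡ 203·89·47 ≡ 169 (mod 227)
185·169 = 31265 ≡ 166 (mod 227)
166 ≡ 166 (mod 227); signature holds.

genuine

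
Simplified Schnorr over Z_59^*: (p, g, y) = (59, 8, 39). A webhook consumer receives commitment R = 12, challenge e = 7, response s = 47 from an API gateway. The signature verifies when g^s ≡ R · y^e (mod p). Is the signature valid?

invalid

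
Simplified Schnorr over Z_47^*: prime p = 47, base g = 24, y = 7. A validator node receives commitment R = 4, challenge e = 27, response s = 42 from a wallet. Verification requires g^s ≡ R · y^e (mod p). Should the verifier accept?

g^s mod p:
24^2 = 576 ≡ 12
24^4 ≡ 12^2 = 144 ≡ 3
24^8 ≡ 3^2 = 9
24^16 ≡ 9^2 = 81 ≡ 34
24^32 ≡ 34^2 = 1156 ≡ 28
42 = 32 + 8 + 2, so 24^42 ≡ 28·9·12 ≡ 16 (mod 47)
R · y^e mod p:
7^2 = 49 ≡ 2
7^4 ≡ 2^2 = 4
7^8 ≡ 4^2 = 16
7^16 ≡ 16^2 = 256 ≡ 21
27 = 16 + 8 + 2 + 1, so 7^27 ≡ 21·16·2·7 ≡ 4 (mod 47)
4·4 = 16 ≡ 16 (mod 47)
16 ≡ 16 (mod 47); signature holds.

accept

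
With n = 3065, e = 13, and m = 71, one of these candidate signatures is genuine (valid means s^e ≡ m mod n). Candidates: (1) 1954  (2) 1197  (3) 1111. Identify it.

3

Candidate 1: Squares mod 3065: 1954^1≡1954, 1954^2≡2191, 1954^4≡691, 1954^8≡2406; 13 = 8 + 4 + 1, so 1954^13 ≡ 2406·691·1954 ≡ 2994 (mod 3065)
Candidate 2: Squares mod 3065: 1197^1≡1197, 1197^2≡1454, 1197^4≡2331, 1197^8≡2381; 13 = 8 + 4 + 1, so 1197^13 ≡ 2381·2331·1197 ≡ 352 (mod 3065)
Candidate 3: Squares mod 3065: 1111^1≡1111, 1111^2≡2191, 1111^4≡691, 1111^8≡2406; 13 = 8 + 4 + 1, so 1111^13 ≡ 2406·691·1111 ≡ 71 (mod 3065)
  → matches m = 71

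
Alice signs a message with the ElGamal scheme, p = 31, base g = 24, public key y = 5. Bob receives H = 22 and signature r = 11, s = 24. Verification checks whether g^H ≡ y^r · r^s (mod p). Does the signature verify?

Left side g^H mod p:
24^2 = 576 ≡ 18
24^4 ≡ 18^2 = 324 ≡ 14
24^8 ≡ 14^2 = 196 ≡ 10
24^16 ≡ 10^2 = 100 ≡ 7
22 = 16 + 4 + 2, so 24^22 ≡ 7·14·18 ≡ 28 (mod 31)
Right side y^r · r^s mod p:
5^2 = 25
5^4 ≡ 25^2 = 625 ≡ 5
5^8 ≡ 5^2 = 25
11 = 8 + 2 + 1, so 5^11 ≡ 25·25·5 ≡ 25 (mod 31)
11^2 = 121 ≡ 28
11^4 ≡ 28^2 = 784 ≡ 9
11^8 ≡ 9^2 = 81 ≡ 19
11^16 ≡ 19^2 = 361 ≡ 20
24 = 16 + 8, so 11^24 ≡ 20·19 ≡ 8 (mod 31)
25·8 = 200 ≡ 14 (mod 31)
28 ≠ 14, so verification fails.

does not verify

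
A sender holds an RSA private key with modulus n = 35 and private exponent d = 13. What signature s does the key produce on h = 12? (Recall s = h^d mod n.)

h^2 ≡ 12^2 = 144 ≡ 4
h^4 ≡ 4^2 = 16
h^8 ≡ 16^2 = 256 ≡ 11
13 = 8 + 4 + 1, so h^13 ≡ 11·16·12 ≡ 12 (mod 35)

12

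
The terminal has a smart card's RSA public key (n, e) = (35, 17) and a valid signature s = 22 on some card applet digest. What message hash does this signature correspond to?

22

s^2 ≡ 22^2 = 484 ≡ 29
s^4 ≡ 29^2 = 841 ≡ 1
s^8 ≡ 1^2 = 1
s^16 ≡ 1^2 = 1
17 = 16 + 1, so s^17 ≡ 1·22 ≡ 22 (mod 35)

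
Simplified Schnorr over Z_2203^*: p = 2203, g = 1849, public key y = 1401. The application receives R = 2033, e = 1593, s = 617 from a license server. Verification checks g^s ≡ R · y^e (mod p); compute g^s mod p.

1849^2 = 3418801 ≡ 1948
1849^4 ≡ 1948^2 = 3794704 ≡ 1138
1849^8 ≡ 1138^2 = 1295044 ≡ 1883
1849^16 ≡ 1883^2 = 3545689 ≡ 1062
1849^32 ≡ 1062^2 = 1127844 ≡ 2111
1849^64 ≡ 2111^2 = 4456321 ≡ 1855
1849^128 ≡ 1855^2 = 3441025 ≡ 2142
1849^256 ≡ 2142^2 = 4588164 ≡ 1518
1849^512 ≡ 1518^2 = 2304324 ≡ 2189
617 = 512 + 64 + 32 + 8 + 1, so 1849^617 ≡ 2189·1855·2111·1883·1849 ≡ 1979 (mod 2203)

1979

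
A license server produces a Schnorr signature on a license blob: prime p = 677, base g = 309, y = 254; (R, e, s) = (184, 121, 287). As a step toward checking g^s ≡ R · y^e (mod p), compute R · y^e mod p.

274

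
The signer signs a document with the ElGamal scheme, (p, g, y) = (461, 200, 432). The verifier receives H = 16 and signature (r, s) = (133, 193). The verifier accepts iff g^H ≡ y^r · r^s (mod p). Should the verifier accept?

Left side g^H mod p:
Squares mod 461: 200^1≡200, 200^2≡354, 200^4≡385, 200^8≡244, 200^16≡67
200^16 ≡ 67 (mod 461)
Right side y^r · r^s mod p:
Squares mod 461: 432^1≡432, 432^2≡380, 432^4≡107, 432^8≡385, 432^16≡244, 432^32≡67, 432^64≡340, 432^128≡350
133 = 128 + 4 + 1, so 432^133 ≡ 350·107·432 ≡ 66 (mod 461)
Squares mod 461: 133^1≡133, 133^2≡171, 133^4≡198, 133^8≡19, 133^16≡361, 133^32≡319, 133^64≡341, 133^128≡109
193 = 128 + 64 + 1, so 133^193 ≡ 109·341·133 ≡ 174 (mod 461)
66·174 = 11484 ≡ 420 (mod 461)
67 ≠ 420, so verification fails.

reject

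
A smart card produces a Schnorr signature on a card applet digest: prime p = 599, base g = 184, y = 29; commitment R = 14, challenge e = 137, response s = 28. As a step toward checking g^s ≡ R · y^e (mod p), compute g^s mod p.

77

Squares mod 599: 184^1≡184, 184^2≡312, 184^4≡306, 184^8≡192, 184^16≡325
28 = 16 + 8 + 4, so 184^28 ≡ 325·192·306 ≡ 77 (mod 599)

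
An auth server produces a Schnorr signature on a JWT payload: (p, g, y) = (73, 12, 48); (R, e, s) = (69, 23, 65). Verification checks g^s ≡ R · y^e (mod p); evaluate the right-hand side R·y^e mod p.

Squares mod 73: 48^1≡48, 48^2≡41, 48^4≡2, 48^8≡4, 48^16≡16
23 = 16 + 4 + 2 + 1, so 48^23 ≡ 16·2·41·48 ≡ 50 (mod 73)
R · y^e ≡ 69·50 = 3450 ≡ 19 (mod 73)

19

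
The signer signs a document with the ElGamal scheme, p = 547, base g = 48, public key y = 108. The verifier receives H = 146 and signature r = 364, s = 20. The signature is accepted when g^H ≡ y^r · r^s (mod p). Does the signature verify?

Left side g^H mod p:
Squares mod 547: 48^1≡48, 48^2≡116, 48^4≡328, 48^8≡372, 48^16≡540, 48^32≡49, 48^64≡213, 48^128≡515
146 = 128 + 16 + 2, so 48^146 ≡ 515·540·116 ≡ 275 (mod 547)
Right side y^r · r^s mod p:
Squares mod 547: 108^1≡108, 108^2≡177, 108^4≡150, 108^8≡73, 108^16≡406, 108^32≡189, 108^64≡166, 108^128≡206, 108^256≡317
364 = 256 + 64 + 32 + 8 + 4, so 108^364 ≡ 317·166·189·73·150 ≡ 40 (mod 547)
Squares mod 547: 364^1≡364, 364^2≡122, 364^4≡115, 364^8≡97, 364^16≡110
20 = 16 + 4, so 364^20 ≡ 110·115 ≡ 69 (mod 547)
40·69 = 2760 ≡ 25 (mod 547)
275 ≠ 25, so verification fails.

does not verify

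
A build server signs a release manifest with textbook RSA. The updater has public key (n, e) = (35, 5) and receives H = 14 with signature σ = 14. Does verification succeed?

passes

Squares mod 35: σ^1≡14, σ^2≡21, σ^4≡21
5 = 4 + 1, so σ^5 ≡ 21·14 ≡ 14 (mod 35)
Since 14 equals the digest 14, verification succeeds.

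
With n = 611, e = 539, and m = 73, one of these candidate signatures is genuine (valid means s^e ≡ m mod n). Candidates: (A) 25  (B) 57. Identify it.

B

Candidate A: 25^2 = 625 ≡ 14; 25^4 ≡ 14^2 = 196; 25^8 ≡ 196^2 = 38416 ≡ 534; 25^16 ≡ 534^2 = 285156 ≡ 430; 25^32 ≡ 430^2 = 184900 ≡ 378; 25^64 ≡ 378^2 = 142884 ≡ 521; 25^128 ≡ 521^2 = 271441 ≡ 157; 25^256 ≡ 157^2 = 24649 ≡ 209; 25^512 ≡ 209^2 = 43681 ≡ 300; 539 = 512 + 16 + 8 + 2 + 1, so 25^539 ≡ 300·430·534·14·25 ≡ 285 (mod 611)
Candidate B: 57^2 = 3249 ≡ 194; 57^4 ≡ 194^2 = 37636 ≡ 365; 57^8 ≡ 365^2 = 133225 ≡ 27; 57^16 ≡ 27^2 = 729 ≡ 118; 57^32 ≡ 118^2 = 13924 ≡ 482; 57^64 ≡ 482^2 = 232324 ≡ 144; 57^128 ≡ 144^2 = 20736 ≡ 573; 57^256 ≡ 573^2 = 328329 ≡ 222; 57^512 ≡ 222^2 = 49284 ≡ 404; 539 = 512 + 16 + 8 + 2 + 1, so 57^539 ≡ 404·118·27·194·57 ≡ 73 (mod 611)
  → matches m = 73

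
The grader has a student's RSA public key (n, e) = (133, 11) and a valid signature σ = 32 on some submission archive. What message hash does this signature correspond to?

2

σ^2 ≡ 32^2 = 1024 ≡ 93
σ^4 ≡ 93^2 = 8649 ≡ 4
σ^8 ≡ 4^2 = 16
11 = 8 + 2 + 1, so σ^11 ≡ 16·93·32 ≡ 2 (mod 133)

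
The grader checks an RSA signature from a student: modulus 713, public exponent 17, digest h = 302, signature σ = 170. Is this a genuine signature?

genuine

Squares mod 713: σ^1≡170, σ^2≡380, σ^4≡374, σ^8≡128, σ^16≡698
17 = 16 + 1, so σ^17 ≡ 698·170 ≡ 302 (mod 713)
302 = h, so the signature checks out.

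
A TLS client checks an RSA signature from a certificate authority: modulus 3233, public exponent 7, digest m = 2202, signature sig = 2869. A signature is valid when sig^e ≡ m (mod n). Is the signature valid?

valid

sig^7 mod 3233 = 2202
sig^7 mod 3233 = 2202 matches m.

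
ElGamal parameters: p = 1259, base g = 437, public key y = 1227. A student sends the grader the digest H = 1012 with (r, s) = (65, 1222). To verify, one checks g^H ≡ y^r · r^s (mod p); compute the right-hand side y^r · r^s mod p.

Squares mod 1259: 1227^1≡1227, 1227^2≡1024, 1227^4≡1088, 1227^8≡284, 1227^16≡80, 1227^32≡105, 1227^64≡953
65 = 64 + 1, so 1227^65 ≡ 953·1227 ≡ 979 (mod 1259)
Squares mod 1259: 65^1≡65, 65^2≡448, 65^4≡523, 65^8≡326, 65^16≡520, 65^32≡974, 65^64≡649, 65^128≡695, 65^256≡828, 65^512≡688, 65^1024≡1219
1222 = 1024 + 128 + 64 + 4 + 2, so 65^1222 ≡ 1219·695·649·523·448 ≡ 784 (mod 1259)
y^r · r^s ≡ 979·784 = 767536 ≡ 805 (mod 1259)

805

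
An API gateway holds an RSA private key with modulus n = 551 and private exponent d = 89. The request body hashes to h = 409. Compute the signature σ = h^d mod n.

40

Squares mod 551: h^1≡409, h^2≡328, h^4≡139, h^8≡36, h^16≡194, h^32≡168, h^64≡123
89 = 64 + 16 + 8 + 1, so h^89 ≡ 123·194·36·409 ≡ 40 (mod 551)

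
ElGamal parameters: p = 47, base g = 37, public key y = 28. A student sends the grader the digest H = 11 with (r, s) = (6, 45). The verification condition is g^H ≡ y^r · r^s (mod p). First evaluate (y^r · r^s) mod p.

25

28^6 mod 47 = 9
6^45 mod 47 = 8
y^r · r^s ≡ 9·8 = 72 ≡ 25 (mod 47)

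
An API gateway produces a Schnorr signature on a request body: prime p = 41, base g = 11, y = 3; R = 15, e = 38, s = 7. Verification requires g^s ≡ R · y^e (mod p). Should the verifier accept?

reject

g^s mod p:
11^2 = 121 ≡ 39
11^4 ≡ 39^2 = 1521 ≡ 4
7 = 4 + 2 + 1, so 11^7 ≡ 4·39·11 ≡ 35 (mod 41)
R · y^e mod p:
3^2 = 9
3^4 ≡ 9^2 = 81 ≡ 40
3^8 ≡ 40^2 = 1600 ≡ 1
3^16 ≡ 1^2 = 1
3^32 ≡ 1^2 = 1
38 = 32 + 4 + 2, so 3^38 ≡ 1·40·9 ≡ 32 (mod 41)
15·32 = 480 ≡ 29 (mod 41)
35 ≠ 29; the check fails.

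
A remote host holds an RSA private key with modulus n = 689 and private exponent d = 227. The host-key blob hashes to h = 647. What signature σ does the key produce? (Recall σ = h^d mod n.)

h^2 ≡ 647^2 = 418609 ≡ 386
h^4 ≡ 386^2 = 148996 ≡ 172
h^8 ≡ 172^2 = 29584 ≡ 646
h^16 ≡ 646^2 = 417316 ≡ 471
h^32 ≡ 471^2 = 221841 ≡ 672
h^64 ≡ 672^2 = 451584 ≡ 289
h^128 ≡ 289^2 = 83521 ≡ 152
227 = 128 + 64 + 32 + 2 + 1, so h^227 ≡ 152·289·672·386·647 ≡ 17 (mod 689)

17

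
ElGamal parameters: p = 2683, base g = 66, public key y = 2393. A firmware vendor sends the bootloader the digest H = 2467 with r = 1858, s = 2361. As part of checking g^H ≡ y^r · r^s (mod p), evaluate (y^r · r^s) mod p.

Squares mod 2683: 2393^1≡2393, 2393^2≡927, 2393^4≡769, 2393^8≡1101, 2393^16≡2168, 2393^32≡2291, 2393^64≡733, 2393^128≡689, 2393^256≡2513, 2393^512≡2070, 2393^1024≡149
1858 = 1024 + 512 + 256 + 64 + 2, so 2393^1858 ≡ 149·2070·2513·733·927 ≡ 914 (mod 2683)
Squares mod 2683: 1858^1≡1858, 1858^2≡1826, 1858^4≡1990, 1858^8≡2675, 1858^16≡64, 1858^32≡1413, 1858^64≡417, 1858^128≡2177, 1858^256≡1151, 1858^512≡2082, 1858^1024≡1679, 1858^2048≡1891
2361 = 2048 + 256 + 32 + 16 + 8 + 1, so 1858^2361 ≡ 1891·1151·1413·64·2675·1858 ≡ 226 (mod 2683)
y^r · r^s ≡ 914·226 = 206564 ≡ 2656 (mod 2683)

2656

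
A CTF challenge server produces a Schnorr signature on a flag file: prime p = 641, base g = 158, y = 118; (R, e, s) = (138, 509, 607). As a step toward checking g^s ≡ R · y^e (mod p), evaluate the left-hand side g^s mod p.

158^2 = 24964 ≡ 606
158^4 ≡ 606^2 = 367236 ≡ 584
158^8 ≡ 584^2 = 341056 ≡ 44
158^16 ≡ 44^2 = 1936 ≡ 13
158^32 ≡ 13^2 = 169
158^64 ≡ 169^2 = 28561 ≡ 357
158^128 ≡ 357^2 = 127449 ≡ 531
158^256 ≡ 531^2 = 281961 ≡ 562
158^512 ≡ 562^2 = 315844 ≡ 472
607 = 512 + 64 + 16 + 8 + 4 + 2 + 1, so 158^607 ≡ 472·357·13·44·584·606·158 ≡ 236 (mod 641)

236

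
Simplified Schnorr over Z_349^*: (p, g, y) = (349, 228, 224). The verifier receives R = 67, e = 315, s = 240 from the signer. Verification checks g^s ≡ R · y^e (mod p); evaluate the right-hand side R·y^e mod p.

Squares mod 349: 224^1≡224, 224^2≡269, 224^4≡118, 224^8≡313, 224^16≡249, 224^32≡228, 224^64≡332, 224^128≡289, 224^256≡110
315 = 256 + 32 + 16 + 8 + 2 + 1, so 224^315 ≡ 110·228·249·313·269·224 ≡ 210 (mod 349)
R · y^e ≡ 67·210 = 14070 ≡ 110 (mod 349)

110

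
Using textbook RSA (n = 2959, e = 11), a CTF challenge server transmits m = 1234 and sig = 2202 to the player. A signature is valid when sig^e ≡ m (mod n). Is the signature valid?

valid

sig^11 mod 2959 = 1234
sig^11 mod 2959 = 1234 matches m.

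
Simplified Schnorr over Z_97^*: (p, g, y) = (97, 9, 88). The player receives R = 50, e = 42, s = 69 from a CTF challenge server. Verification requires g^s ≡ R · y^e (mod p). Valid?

yes

g^s mod p:
9^2 = 81
9^4 ≡ 81^2 = 6561 ≡ 62
9^8 ≡ 62^2 = 3844 ≡ 61
9^16 ≡ 61^2 = 3721 ≡ 35
9^32 ≡ 35^2 = 1225 ≡ 61
9^64 ≡ 61^2 = 3721 ≡ 35
69 = 64 + 4 + 1, so 9^69 ≡ 35·62·9 ≡ 33 (mod 97)
R · y^e mod p:
88^2 = 7744 ≡ 81
88^4 ≡ 81^2 = 6561 ≡ 62
88^8 ≡ 62^2 = 3844 ≡ 61
88^16 ≡ 61^2 = 3721 ≡ 35
88^32 ≡ 35^2 = 1225 ≡ 61
42 = 32 + 8 + 2, so 88^42 ≡ 61·61·81 ≡ 22 (mod 97)
50·22 = 1100 ≡ 33 (mod 97)
33 ≡ 33 (mod 97); signature holds.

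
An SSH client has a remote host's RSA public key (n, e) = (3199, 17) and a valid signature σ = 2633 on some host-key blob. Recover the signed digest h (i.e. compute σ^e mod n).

2633

σ^2 ≡ 2633^2 = 6932689 ≡ 456
σ^4 ≡ 456^2 = 207936 ≡ 1
σ^8 ≡ 1^2 = 1
σ^16 ≡ 1^2 = 1
17 = 16 + 1, so σ^17 ≡ 1·2633 ≡ 2633 (mod 3199)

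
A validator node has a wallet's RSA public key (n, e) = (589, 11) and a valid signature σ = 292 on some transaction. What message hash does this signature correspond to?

σ^11 mod 589 = 220

220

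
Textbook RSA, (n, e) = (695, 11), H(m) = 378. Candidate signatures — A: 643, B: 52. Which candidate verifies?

Candidate A: Squares mod 695: 643^1≡643, 643^2≡619, 643^4≡216, 643^8≡91; 11 = 8 + 2 + 1, so 643^11 ≡ 91·619·643 ≡ 317 (mod 695)
Candidate B: Squares mod 695: 52^1≡52, 52^2≡619, 52^4≡216, 52^8≡91; 11 = 8 + 2 + 1, so 52^11 ≡ 91·619·52 ≡ 378 (mod 695)
  → matches H(m) = 378

B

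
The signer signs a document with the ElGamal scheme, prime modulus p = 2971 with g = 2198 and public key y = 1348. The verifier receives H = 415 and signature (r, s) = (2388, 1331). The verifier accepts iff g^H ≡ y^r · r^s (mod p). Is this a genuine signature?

genuine

Left side g^H mod p:
2198^415 mod 2971 = 1097
Right side y^r · r^s mod p:
1348^2388 mod 2971 = 650
2388^1331 mod 2971 = 1798
650·1798 = 1168700 ≡ 1097 (mod 2971)
1097 ≡ 1097 (mod 2971), so the signature is genuine.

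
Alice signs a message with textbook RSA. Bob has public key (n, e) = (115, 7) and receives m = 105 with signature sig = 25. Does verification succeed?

passes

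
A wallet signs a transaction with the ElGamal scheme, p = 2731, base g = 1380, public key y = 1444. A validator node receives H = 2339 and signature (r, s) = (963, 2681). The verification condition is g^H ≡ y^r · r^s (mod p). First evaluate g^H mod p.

1380^2 = 1904400 ≡ 893
1380^4 ≡ 893^2 = 797449 ≡ 2728
1380^8 ≡ 2728^2 = 7441984 ≡ 9
1380^16 ≡ 9^2 = 81
1380^32 ≡ 81^2 = 6561 ≡ 1099
1380^64 ≡ 1099^2 = 1207801 ≡ 699
1380^128 ≡ 699^2 = 488601 ≡ 2483
1380^256 ≡ 2483^2 = 6165289 ≡ 1422
1380^512 ≡ 1422^2 = 2022084 ≡ 1144
1380^1024 ≡ 1144^2 = 1308736 ≡ 587
1380^2048 ≡ 587^2 = 344569 ≡ 463
2339 = 2048 + 256 + 32 + 2 + 1, so 1380^2339 ≡ 463·1422·1099·893·1380 ≡ 1119 (mod 2731)

1119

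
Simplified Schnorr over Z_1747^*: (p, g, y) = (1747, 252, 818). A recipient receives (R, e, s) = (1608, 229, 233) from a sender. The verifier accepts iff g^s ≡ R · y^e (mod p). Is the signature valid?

invalid

g^s mod p:
252^2 = 63504 ≡ 612
252^4 ≡ 612^2 = 374544 ≡ 686
252^8 ≡ 686^2 = 470596 ≡ 653
252^16 ≡ 653^2 = 426409 ≡ 141
252^32 ≡ 141^2 = 19881 ≡ 664
252^64 ≡ 664^2 = 440896 ≡ 652
252^128 ≡ 652^2 = 425104 ≡ 583
233 = 128 + 64 + 32 + 8 + 1, so 252^233 ≡ 583·652·664·653·252 ≡ 47 (mod 1747)
R · y^e mod p:
818^2 = 669124 ≡ 23
818^4 ≡ 23^2 = 529
818^8 ≡ 529^2 = 279841 ≡ 321
818^16 ≡ 321^2 = 103041 ≡ 1715
818^32 ≡ 1715^2 = 2941225 ≡ 1024
818^64 ≡ 1024^2 = 1048576 ≡ 376
818^128 ≡ 376^2 = 141376 ≡ 1616
229 = 128 + 64 + 32 + 4 + 1, so 818^229 ≡ 1616·376·1024·529·818 ≡ 1700 (mod 1747)
1608·1700 = 2733600 ≡ 1292 (mod 1747)
47 ≠ 1292; the check fails.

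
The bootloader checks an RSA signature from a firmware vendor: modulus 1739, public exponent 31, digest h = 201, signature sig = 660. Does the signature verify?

does not verify

Squares mod 1739: sig^1≡660, sig^2≡850, sig^4≡815, sig^8≡1666, sig^16≡112
31 = 16 + 8 + 4 + 2 + 1, so sig^31 ≡ 112·1666·815·850·660 ≡ 820 (mod 1739)
The recovered value 820 does not match the digest 201.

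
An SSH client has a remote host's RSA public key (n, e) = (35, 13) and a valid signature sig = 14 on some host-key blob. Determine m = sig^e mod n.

Squares mod 35: sig^1≡14, sig^2≡21, sig^4≡21, sig^8≡21
13 = 8 + 4 + 1, so sig^13 ≡ 21·21·14 ≡ 14 (mod 35)

14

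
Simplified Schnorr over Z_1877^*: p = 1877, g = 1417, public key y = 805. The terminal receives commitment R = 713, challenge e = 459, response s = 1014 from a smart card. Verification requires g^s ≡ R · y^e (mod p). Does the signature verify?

verifies

g^s mod p:
Squares mod 1877: 1417^1≡1417, 1417^2≡1376, 1417^4≡1360, 1417^8≡755, 1417^16≡1294, 1417^32≡152, 1417^64≡580, 1417^128≡417, 1417^256≡1205, 1417^512≡1104
1014 = 512 + 256 + 128 + 64 + 32 + 16 + 4 + 2, so 1417^1014 ≡ 1104·1205·417·580·152·1294·1360·1376 ≡ 55 (mod 1877)
R · y^e mod p:
Squares mod 1877: 805^1≡805, 805^2≡460, 805^4≡1376, 805^8≡1360, 805^16≡755, 805^32≡1294, 805^64≡152, 805^128≡580, 805^256≡417
459 = 256 + 128 + 64 + 8 + 2 + 1, so 805^459 ≡ 417·580·152·1360·460·805 ≡ 366 (mod 1877)
713·366 = 260958 ≡ 55 (mod 1877)
55 ≡ 55 (mod 1877); signature holds.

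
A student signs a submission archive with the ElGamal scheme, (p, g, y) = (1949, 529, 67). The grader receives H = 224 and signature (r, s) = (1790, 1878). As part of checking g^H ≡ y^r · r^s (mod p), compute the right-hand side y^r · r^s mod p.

216

67^2 = 4489 ≡ 591
67^4 ≡ 591^2 = 349281 ≡ 410
67^8 ≡ 410^2 = 168100 ≡ 486
67^16 ≡ 486^2 = 236196 ≡ 367
67^32 ≡ 367^2 = 134689 ≡ 208
67^64 ≡ 208^2 = 43264 ≡ 386
67^128 ≡ 386^2 = 148996 ≡ 872
67^256 ≡ 872^2 = 760384 ≡ 274
67^512 ≡ 274^2 = 75076 ≡ 1014
67^1024 ≡ 1014^2 = 1028196 ≡ 1073
1790 = 1024 + 512 + 128 + 64 + 32 + 16 + 8 + 4 + 2, so 67^1790 ≡ 1073·1014·872·386·208·367·486·410·591 ≡ 1479 (mod 1949)
1790^2 = 3204100 ≡ 1893
1790^4 ≡ 1893^2 = 3583449 ≡ 1187
1790^8 ≡ 1187^2 = 1408969 ≡ 1791
1790^16 ≡ 1791^2 = 3207681 ≡ 1576
1790^32 ≡ 1576^2 = 2483776 ≡ 750
1790^64 ≡ 750^2 = 562500 ≡ 1188
1790^128 ≡ 1188^2 = 1411344 ≡ 268
1790^256 ≡ 268^2 = 71824 ≡ 1660
1790^512 ≡ 1660^2 = 2755600 ≡ 1663
1790^1024 ≡ 1663^2 = 2765569 ≡ 1887
1878 = 1024 + 512 + 256 + 64 + 16 + 4 + 2, so 1790^1878 ≡ 1887·1663·1660·1188·1576·1187·1893 ≡ 182 (mod 1949)
y^r · r^s ≡ 1479·182 = 269178 ≡ 216 (mod 1949)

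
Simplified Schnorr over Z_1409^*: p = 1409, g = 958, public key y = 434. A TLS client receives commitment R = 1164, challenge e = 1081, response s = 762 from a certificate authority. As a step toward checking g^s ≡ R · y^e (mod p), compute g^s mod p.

Squares mod 1409: 958^1≡958, 958^2≡505, 958^4≡1405, 958^8≡16, 958^16≡256, 958^32≡722, 958^64≡1363, 958^128≡707, 958^256≡1063, 958^512≡1360
762 = 512 + 128 + 64 + 32 + 16 + 8 + 2, so 958^762 ≡ 1360·707·1363·722·256·16·505 ≡ 219 (mod 1409)

219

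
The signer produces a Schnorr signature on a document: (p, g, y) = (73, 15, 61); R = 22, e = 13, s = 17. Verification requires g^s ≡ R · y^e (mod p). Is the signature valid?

invalid

g^s mod p:
15^17 mod 73 = 42
R · y^e mod p:
61^13 mod 73 = 35
22·35 = 770 ≡ 40 (mod 73)
42 ≠ 40; the check fails.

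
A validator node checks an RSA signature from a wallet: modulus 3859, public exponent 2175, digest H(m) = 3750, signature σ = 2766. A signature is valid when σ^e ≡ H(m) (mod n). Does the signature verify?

Squares mod 3859: σ^1≡2766, σ^2≡2218, σ^4≡3158, σ^8≡1308, σ^16≡1327, σ^32≡1225, σ^64≡3333, σ^128≡2687, σ^256≡3639, σ^512≡2092, σ^1024≡358, σ^2048≡817
2175 = 2048 + 64 + 32 + 16 + 8 + 4 + 2 + 1, so σ^2175 ≡ 817·3333·1225·1327·1308·3158·2218·2766 ≡ 3750 (mod 3859)
3750 = H(m), so the signature checks out.

verifies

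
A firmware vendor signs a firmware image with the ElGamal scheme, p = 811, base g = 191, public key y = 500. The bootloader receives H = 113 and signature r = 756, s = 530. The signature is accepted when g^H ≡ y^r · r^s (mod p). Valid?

no

Left side g^H mod p:
191^2 = 36481 ≡ 797
191^4 ≡ 797^2 = 635209 ≡ 196
191^8 ≡ 196^2 = 38416 ≡ 299
191^16 ≡ 299^2 = 89401 ≡ 191
191^32 ≡ 191^2 = 36481 ≡ 797
191^64 ≡ 797^2 = 635209 ≡ 196
113 = 64 + 32 + 16 + 1, so 191^113 ≡ 196·797·191·191 ≡ 299 (mod 811)
Right side y^r · r^s mod p:
500^2 = 250000 ≡ 212
500^4 ≡ 212^2 = 44944 ≡ 339
500^8 ≡ 339^2 = 114921 ≡ 570
500^16 ≡ 570^2 = 324900 ≡ 500
500^32 ≡ 500^2 = 250000 ≡ 212
500^64 ≡ 212^2 = 44944 ≡ 339
500^128 ≡ 339^2 = 114921 ≡ 570
500^256 ≡ 570^2 = 324900 ≡ 500
500^512 ≡ 500^2 = 250000 ≡ 212
756 = 512 + 128 + 64 + 32 + 16 + 4, so 500^756 ≡ 212·570·339·212·500·339 ≡ 500 (mod 811)
756^2 = 571536 ≡ 592
756^4 ≡ 592^2 = 350464 ≡ 112
756^8 ≡ 112^2 = 12544 ≡ 379
756^16 ≡ 379^2 = 143641 ≡ 94
756^32 ≡ 94^2 = 8836 ≡ 726
756^64 ≡ 726^2 = 527076 ≡ 737
756^128 ≡ 737^2 = 543169 ≡ 610
756^256 ≡ 610^2 = 372100 ≡ 662
756^512 ≡ 662^2 = 438244 ≡ 304
530 = 512 + 16 + 2, so 756^530 ≡ 304·94·592 ≡ 343 (mod 811)
500·343 = 171500 ≡ 379 (mod 811)
299 ≠ 379, so verification fails.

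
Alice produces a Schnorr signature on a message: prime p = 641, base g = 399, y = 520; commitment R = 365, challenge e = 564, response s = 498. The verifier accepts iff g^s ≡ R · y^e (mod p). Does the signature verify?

verifies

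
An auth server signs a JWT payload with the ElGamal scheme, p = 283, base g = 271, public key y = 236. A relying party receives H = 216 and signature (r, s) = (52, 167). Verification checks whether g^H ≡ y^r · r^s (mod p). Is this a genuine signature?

forged

Left side g^H mod p:
271^216 mod 283 = 161
Right side y^r · r^s mod p:
236^52 mod 283 = 94
52^167 mod 283 = 57
94·57 = 5358 ≡ 264 (mod 283)
161 ≠ 264, so verification fails.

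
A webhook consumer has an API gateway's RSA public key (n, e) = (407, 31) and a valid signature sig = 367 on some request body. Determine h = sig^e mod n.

81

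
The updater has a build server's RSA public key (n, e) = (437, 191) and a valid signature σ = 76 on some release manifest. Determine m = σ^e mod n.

Squares mod 437: σ^1≡76, σ^2≡95, σ^4≡285, σ^8≡380, σ^16≡190, σ^32≡266, σ^64≡399, σ^128≡133
191 = 128 + 32 + 16 + 8 + 4 + 2 + 1, so σ^191 ≡ 133·266·190·380·285·95·76 ≡ 152 (mod 437)

152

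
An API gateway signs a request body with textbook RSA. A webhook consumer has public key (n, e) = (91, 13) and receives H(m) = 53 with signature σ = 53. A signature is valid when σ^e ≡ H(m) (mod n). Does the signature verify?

Squares mod 91: σ^1≡53, σ^2≡79, σ^4≡53, σ^8≡79
13 = 8 + 4 + 1, so σ^13 ≡ 79·53·53 ≡ 53 (mod 91)
Since 53 equals the digest 53, verification succeeds.

verifies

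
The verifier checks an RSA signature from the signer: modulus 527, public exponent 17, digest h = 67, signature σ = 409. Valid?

no

Squares mod 527: σ^1≡409, σ^2≡222, σ^4≡273, σ^8≡222, σ^16≡273
17 = 16 + 1, so σ^17 ≡ 273·409 ≡ 460 (mod 527)
The recovered value 460 does not match the digest 67.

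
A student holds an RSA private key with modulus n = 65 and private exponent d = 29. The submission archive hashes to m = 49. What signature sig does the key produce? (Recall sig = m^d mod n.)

4

m^2 ≡ 49^2 = 2401 ≡ 61
m^4 ≡ 61^2 = 3721 ≡ 16
m^8 ≡ 16^2 = 256 ≡ 61
m^16 ≡ 61^2 = 3721 ≡ 16
29 = 16 + 8 + 4 + 1, so m^29 ≡ 16·61·16·49 ≡ 4 (mod 65)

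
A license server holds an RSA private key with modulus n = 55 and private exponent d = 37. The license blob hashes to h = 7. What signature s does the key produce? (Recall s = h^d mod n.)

17

Squares mod 55: h^1≡7, h^2≡49, h^4≡36, h^8≡31, h^16≡26, h^32≡16
37 = 32 + 4 + 1, so h^37 ≡ 16·36·7 ≡ 17 (mod 55)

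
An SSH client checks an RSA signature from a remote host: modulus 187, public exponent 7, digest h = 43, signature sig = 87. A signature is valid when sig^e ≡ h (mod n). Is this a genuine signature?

genuine

Squares mod 187: sig^1≡87, sig^2≡89, sig^4≡67
7 = 4 + 2 + 1, so sig^7 ≡ 67·89·87 ≡ 43 (mod 187)
43 = h, so the signature checks out.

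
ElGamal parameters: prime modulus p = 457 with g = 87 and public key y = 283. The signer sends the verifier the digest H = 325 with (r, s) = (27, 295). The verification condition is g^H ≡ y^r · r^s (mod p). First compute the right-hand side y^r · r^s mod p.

283^2 = 80089 ≡ 114
283^4 ≡ 114^2 = 12996 ≡ 200
283^8 ≡ 200^2 = 40000 ≡ 241
283^16 ≡ 241^2 = 58081 ≡ 42
27 = 16 + 8 + 2 + 1, so 283^27 ≡ 42·241·114·283 ≡ 216 (mod 457)
27^2 = 729 ≡ 272
27^4 ≡ 272^2 = 73984 ≡ 407
27^8 ≡ 407^2 = 165649 ≡ 215
27^16 ≡ 215^2 = 46225 ≡ 68
27^32 ≡ 68^2 = 4624 ≡ 54
27^64 ≡ 54^2 = 2916 ≡ 174
27^128 ≡ 174^2 = 30276 ≡ 114
27^256 ≡ 114^2 = 12996 ≡ 200
295 = 256 + 32 + 4 + 2 + 1, so 27^295 ≡ 200·54·407·272·27 ≡ 84 (mod 457)
y^r · r^s ≡ 216·84 = 18144 ≡ 321 (mod 457)

321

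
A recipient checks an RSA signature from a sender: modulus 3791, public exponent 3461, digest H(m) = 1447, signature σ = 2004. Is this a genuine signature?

Squares mod 3791: σ^1≡2004, σ^2≡1347, σ^4≡2311, σ^8≡2993, σ^16≡3707, σ^32≡3265, σ^64≡3724, σ^128≡698, σ^256≡1956, σ^512≡817, σ^1024≡273, σ^2048≡2500
3461 = 2048 + 1024 + 256 + 128 + 4 + 1, so σ^3461 ≡ 2500·273·1956·698·2311·2004 ≡ 1447 (mod 3791)
1447 = H(m), so the signature checks out.

genuine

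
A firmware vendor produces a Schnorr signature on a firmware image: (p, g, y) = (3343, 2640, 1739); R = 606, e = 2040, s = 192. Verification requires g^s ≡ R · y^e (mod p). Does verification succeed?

g^s mod p:
2640^2 = 6969600 ≡ 2788
2640^4 ≡ 2788^2 = 7772944 ≡ 469
2640^8 ≡ 469^2 = 219961 ≡ 2666
2640^16 ≡ 2666^2 = 7107556 ≡ 338
2640^32 ≡ 338^2 = 114244 ≡ 582
2640^64 ≡ 582^2 = 338724 ≡ 1081
2640^128 ≡ 1081^2 = 1168561 ≡ 1854
192 = 128 + 64, so 2640^192 ≡ 1854·1081 ≡ 1717 (mod 3343)
R · y^e mod p:
1739^2 = 3024121 ≡ 2049
1739^4 ≡ 2049^2 = 4198401 ≡ 2936
1739^8 ≡ 2936^2 = 8620096 ≡ 1842
1739^16 ≡ 1842^2 = 3392964 ≡ 3162
1739^32 ≡ 3162^2 = 9998244 ≡ 2674
1739^64 ≡ 2674^2 = 7150276 ≡ 2942
1739^128 ≡ 2942^2 = 8655364 ≡ 337
1739^256 ≡ 337^2 = 113569 ≡ 3250
1739^512 ≡ 3250^2 = 10562500 ≡ 1963
1739^1024 ≡ 1963^2 = 3853369 ≡ 2233
2040 = 1024 + 512 + 256 + 128 + 64 + 32 + 16 + 8, so 1739^2040 ≡ 2233·1963·3250·337·2942·2674·3162·1842 ≡ 560 (mod 3343)
606·560 = 339360 ≡ 1717 (mod 3343)
1717 ≡ 1717 (mod 3343); signature holds.

passes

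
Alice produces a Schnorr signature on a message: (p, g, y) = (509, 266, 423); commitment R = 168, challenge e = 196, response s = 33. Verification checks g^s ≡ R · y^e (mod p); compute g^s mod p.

266^2 = 70756 ≡ 5
266^4 ≡ 5^2 = 25
266^8 ≡ 25^2 = 625 ≡ 116
266^16 ≡ 116^2 = 13456 ≡ 222
266^32 ≡ 222^2 = 49284 ≡ 420
33 = 32 + 1, so 266^33 ≡ 420·266 ≡ 249 (mod 509)

249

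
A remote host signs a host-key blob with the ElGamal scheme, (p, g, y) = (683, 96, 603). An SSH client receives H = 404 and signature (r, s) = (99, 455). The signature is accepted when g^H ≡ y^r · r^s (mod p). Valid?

no

Left side g^H mod p:
Squares mod 683: 96^1≡96, 96^2≡337, 96^4≡191, 96^8≡282, 96^16≡296, 96^32≡192, 96^64≡665, 96^128≡324, 96^256≡477
404 = 256 + 128 + 16 + 4, so 96^404 ≡ 477·324·296·191 ≡ 299 (mod 683)
Right side y^r · r^s mod p:
Squares mod 683: 603^1≡603, 603^2≡253, 603^4≡490, 603^8≡367, 603^16≡138, 603^32≡603, 603^64≡253
99 = 64 + 32 + 2 + 1, so 603^99 ≡ 253·603·253·603 ≡ 347 (mod 683)
Squares mod 683: 99^1≡99, 99^2≡239, 99^4≡432, 99^8≡165, 99^16≡588, 99^32≡146, 99^64≡143, 99^128≡642, 99^256≡315
455 = 256 + 128 + 64 + 4 + 2 + 1, so 99^455 ≡ 315·642·143·432·239·99 ≡ 206 (mod 683)
347·206 = 71482 ≡ 450 (mod 683)
299 ≠ 450, so verification fails.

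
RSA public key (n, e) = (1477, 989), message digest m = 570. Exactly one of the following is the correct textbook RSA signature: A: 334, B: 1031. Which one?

A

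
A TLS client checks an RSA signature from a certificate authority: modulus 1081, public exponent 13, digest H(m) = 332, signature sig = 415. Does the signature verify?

sig^2 ≡ 415^2 = 172225 ≡ 346
sig^4 ≡ 346^2 = 119716 ≡ 806
sig^8 ≡ 806^2 = 649636 ≡ 1036
13 = 8 + 4 + 1, so sig^13 ≡ 1036·806·415 ≡ 875 (mod 1081)
875 ≠ 332, so verification fails.

does not verify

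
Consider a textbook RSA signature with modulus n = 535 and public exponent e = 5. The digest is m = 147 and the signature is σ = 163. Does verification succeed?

Squares mod 535: σ^1≡163, σ^2≡354, σ^4≡126
5 = 4 + 1, so σ^5 ≡ 126·163 ≡ 208 (mod 535)
The recovered value 208 does not match the digest 147.

fails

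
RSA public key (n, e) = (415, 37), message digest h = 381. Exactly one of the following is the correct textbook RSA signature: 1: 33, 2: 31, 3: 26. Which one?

Candidate 1: Squares mod 415: 33^1≡33, 33^2≡259, 33^4≡266, 33^8≡206, 33^16≡106, 33^32≡31; 37 = 32 + 4 + 1, so 33^37 ≡ 31·266·33 ≡ 293 (mod 415)
Candidate 2: Squares mod 415: 31^1≡31, 31^2≡131, 31^4≡146, 31^8≡151, 31^16≡391, 31^32≡161; 37 = 32 + 4 + 1, so 31^37 ≡ 161·146·31 ≡ 361 (mod 415)
Candidate 3: Squares mod 415: 26^1≡26, 26^2≡261, 26^4≡61, 26^8≡401, 26^16≡196, 26^32≡236; 37 = 32 + 4 + 1, so 26^37 ≡ 236·61·26 ≡ 381 (mod 415)
  → matches h = 381

3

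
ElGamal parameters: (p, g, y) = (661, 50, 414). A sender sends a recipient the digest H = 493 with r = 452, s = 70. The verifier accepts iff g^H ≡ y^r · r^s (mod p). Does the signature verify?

does not verify

Left side g^H mod p:
Squares mod 661: 50^1≡50, 50^2≡517, 50^4≡245, 50^8≡535, 50^16≡12, 50^32≡144, 50^64≡245, 50^128≡535, 50^256≡12
493 = 256 + 128 + 64 + 32 + 8 + 4 + 1, so 50^493 ≡ 12·535·245·144·535·245·50 ≡ 596 (mod 661)
Right side y^r · r^s mod p:
Squares mod 661: 414^1≡414, 414^2≡197, 414^4≡471, 414^8≡406, 414^16≡247, 414^32≡197, 414^64≡471, 414^128≡406, 414^256≡247
452 = 256 + 128 + 64 + 4, so 414^452 ≡ 247·406·471·471 ≡ 197 (mod 661)
Squares mod 661: 452^1≡452, 452^2≡55, 452^4≡381, 452^8≡402, 452^16≡320, 452^32≡606, 452^64≡381
70 = 64 + 4 + 2, so 452^70 ≡ 381·381·55 ≡ 297 (mod 661)
197·297 = 58509 ≡ 341 (mod 661)
596 ≠ 341, so verification fails.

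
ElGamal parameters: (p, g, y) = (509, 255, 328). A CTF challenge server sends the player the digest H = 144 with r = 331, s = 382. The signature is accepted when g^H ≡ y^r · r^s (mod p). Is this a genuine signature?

genuine

Left side g^H mod p:
255^2 = 65025 ≡ 382
255^4 ≡ 382^2 = 145924 ≡ 350
255^8 ≡ 350^2 = 122500 ≡ 340
255^16 ≡ 340^2 = 115600 ≡ 57
255^32 ≡ 57^2 = 3249 ≡ 195
255^64 ≡ 195^2 = 38025 ≡ 359
255^128 ≡ 359^2 = 128881 ≡ 104
144 = 128 + 16, so 255^144 ≡ 104·57 ≡ 329 (mod 509)
Right side y^r · r^s mod p:
328^2 = 107584 ≡ 185
328^4 ≡ 185^2 = 34225 ≡ 122
328^8 ≡ 122^2 = 14884 ≡ 123
328^16 ≡ 123^2 = 15129 ≡ 368
328^32 ≡ 368^2 = 135424 ≡ 30
328^64 ≡ 30^2 = 900 ≡ 391
328^128 ≡ 391^2 = 152881 ≡ 181
328^256 ≡ 181^2 = 32761 ≡ 185
331 = 256 + 64 + 8 + 2 + 1, so 328^331 ≡ 185·391·123·185·328 ≡ 190 (mod 509)
331^2 = 109561 ≡ 126
331^4 ≡ 126^2 = 15876 ≡ 97
331^8 ≡ 97^2 = 9409 ≡ 247
331^16 ≡ 247^2 = 61009 ≡ 438
331^32 ≡ 438^2 = 191844 ≡ 460
331^64 ≡ 460^2 = 211600 ≡ 365
331^128 ≡ 365^2 = 133225 ≡ 376
331^256 ≡ 376^2 = 141376 ≡ 383
382 = 256 + 64 + 32 + 16 + 8 + 4 + 2, so 331^382 ≡ 383·365·460·438·247·97·126 ≡ 133 (mod 509)
190·133 = 25270 ≡ 329 (mod 509)
329 ≡ 329 (mod 509), so the signature is genuine.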